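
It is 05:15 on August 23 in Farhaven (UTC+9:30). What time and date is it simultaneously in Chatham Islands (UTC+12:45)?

In UTC: 05:15 − 9:30 = 19:45 on Aug 22.
Chatham Islands is UTC+12:45: 19:45 + 12:45 = 08:30 on Aug 23.

08:30 on Aug 23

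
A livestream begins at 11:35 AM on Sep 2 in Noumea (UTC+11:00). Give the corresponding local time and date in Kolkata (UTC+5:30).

Kolkata is 5:30 behind Noumea.
Shift by the zone difference: 11:35 AM − 5:30 = 6:05 AM on Sep 2 in Kolkata.

6:05 AM on September 2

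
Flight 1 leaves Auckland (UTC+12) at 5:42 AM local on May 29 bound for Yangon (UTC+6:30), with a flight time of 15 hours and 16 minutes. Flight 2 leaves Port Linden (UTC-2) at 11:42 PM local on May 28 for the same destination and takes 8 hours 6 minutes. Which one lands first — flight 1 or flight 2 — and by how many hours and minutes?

the first, by 50 minutes

Flight 1 in UTC: 5:42 AM − 12:00 = 5:42 PM on May 28.
+15 hours 16 minutes → arrive 8:58 AM UTC on May 29.
Flight 2 in UTC: 11:42 PM + 2:00 = 1:42 AM on May 29.
+8 hours and 6 minutes → arrive 9:48 AM UTC on May 29.
Flight 1 lands earlier by 50 minutes.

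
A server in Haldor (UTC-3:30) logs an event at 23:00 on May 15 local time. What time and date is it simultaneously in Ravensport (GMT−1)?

In UTC: 23:00 + 3:30 = 02:30 on May 16.
Ravensport is UTC−1:00: 02:30 − 1:00 = 01:30 on May 16.

01:30 on May 16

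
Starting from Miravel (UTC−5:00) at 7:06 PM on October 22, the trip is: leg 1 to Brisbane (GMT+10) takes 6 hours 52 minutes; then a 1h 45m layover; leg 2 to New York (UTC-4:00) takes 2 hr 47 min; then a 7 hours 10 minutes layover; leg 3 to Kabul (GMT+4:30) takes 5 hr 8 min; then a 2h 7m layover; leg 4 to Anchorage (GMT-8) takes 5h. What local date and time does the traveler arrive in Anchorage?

Convert departure to UTC: 7:06 PM + 5:00 = 12:06 AM UTC on Oct 23.
Add 6 hours and 52 minutes leg 1 → 6:58 AM UTC.
Add 1 hour 45 minutes layover in Brisbane → 8:43 AM UTC.
Add 2 hours and 47 minutes leg 2 → 11:30 AM UTC.
Add 7 hours 10 minutes layover in New York → 6:40 PM UTC.
Add 5 hours and 8 minutes leg 3 → 11:48 PM UTC.
Add 2 hours 7 minutes layover in Kabul → 1:55 AM UTC (Oct 24).
Add 5 hours leg 4 → 6:55 AM UTC.
Anchorage is UTC−8:00, so local arrival = 6:55 AM − 8:00 = 10:55 PM on Oct 23.

10:55 PM on October 23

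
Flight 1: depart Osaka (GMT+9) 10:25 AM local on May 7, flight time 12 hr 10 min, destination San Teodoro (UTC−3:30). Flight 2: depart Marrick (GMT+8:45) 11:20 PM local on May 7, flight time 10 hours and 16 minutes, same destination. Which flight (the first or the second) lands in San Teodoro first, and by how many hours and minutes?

the first, by 11 hours 16 minutes

Flight 1 in UTC: 10:25 AM − 9:00 = 1:25 AM on May 7.
+12 hours and 10 minutes → arrive 1:35 PM UTC on May 7.
Flight 2 in UTC: 11:20 PM − 8:45 = 2:35 PM on May 7.
+10 hours and 16 minutes → arrive 12:51 AM UTC on May 8.
Flight 1 lands earlier by 11 hours 16 minutes.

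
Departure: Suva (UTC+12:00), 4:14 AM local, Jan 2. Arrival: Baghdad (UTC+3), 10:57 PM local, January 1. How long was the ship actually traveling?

Departure in UTC: 4:14 AM − 12:00 = 4:14 PM on Jan 1.
Arrival in UTC: 10:57 PM − 3:00 = 7:57 PM on Jan 1.
Elapsed = 7:57 PM − 4:14 PM = 3 hours 43 minutes.

3 hours 43 minutes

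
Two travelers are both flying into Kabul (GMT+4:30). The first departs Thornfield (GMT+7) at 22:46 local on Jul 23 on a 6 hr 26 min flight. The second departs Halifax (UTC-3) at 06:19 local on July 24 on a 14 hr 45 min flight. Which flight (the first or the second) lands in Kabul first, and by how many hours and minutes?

Flight 1 in UTC: 22:46 − 7:00 = 15:46 on Jul 23.
+6 hours and 26 minutes → arrive 22:12 UTC on Jul 23.
Flight 2 in UTC: 06:19 + 3:00 = 09:19 on Jul 24.
+14 hours and 45 minutes → arrive 00:04 UTC on Jul 25.
Flight 1 lands earlier by 25 hours 52 minutes.

the first, by 25 hours 52 minutes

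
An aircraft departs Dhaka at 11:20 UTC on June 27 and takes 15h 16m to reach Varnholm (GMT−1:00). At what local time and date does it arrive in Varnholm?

01:36 on June 28

Departure is given in UTC: 11:20 on Jun 27.
Add 15 hours and 16 minutes → 02:36 UTC (Jun 28).
Varnholm is UTC−1:00: 02:36 − 1:00 = 01:36 on Jun 28.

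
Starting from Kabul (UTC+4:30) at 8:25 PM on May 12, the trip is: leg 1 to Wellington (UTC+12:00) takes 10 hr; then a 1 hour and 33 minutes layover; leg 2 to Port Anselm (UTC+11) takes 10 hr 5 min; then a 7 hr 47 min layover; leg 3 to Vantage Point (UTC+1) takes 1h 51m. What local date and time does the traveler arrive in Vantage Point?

Convert departure to UTC: 8:25 PM − 4:30 = 3:55 PM UTC on May 12.
Add 10 hours leg 1 → 1:55 AM UTC (May 13).
Add 1 hour and 33 minutes layover in Wellington → 3:28 AM UTC.
Add 10 hours and 5 minutes leg 2 → 1:33 PM UTC.
Add 7 hours and 47 minutes layover in Port Anselm → 9:20 PM UTC.
Add 1 hour 51 minutes leg 3 → 11:11 PM UTC.
Vantage Point is UTC+1:00, so local arrival = 11:11 PM + 1:00 = 12:11 AM on May 14.

12:11 AM on May 14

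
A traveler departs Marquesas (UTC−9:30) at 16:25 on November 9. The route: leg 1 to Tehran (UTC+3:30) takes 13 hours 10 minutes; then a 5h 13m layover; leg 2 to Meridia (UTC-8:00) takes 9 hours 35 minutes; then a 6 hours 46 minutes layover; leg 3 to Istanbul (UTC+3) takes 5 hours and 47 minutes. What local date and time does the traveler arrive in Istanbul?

Convert departure to UTC: 16:25 + 9:30 = 01:55 UTC on Nov 10.
Add 13 hours 10 minutes leg 1 → 15:05 UTC.
Add 5 hours and 13 minutes layover in Tehran → 20:18 UTC.
Add 9 hours 35 minutes leg 2 → 05:53 UTC (Nov 11).
Add 6 hours 46 minutes layover in Meridia → 12:39 UTC.
Add 5 hours 47 minutes leg 3 → 18:26 UTC.
Istanbul is UTC+3:00, so local arrival = 18:26 + 3:00 = 21:26 on Nov 11.

21:26 on Nov 11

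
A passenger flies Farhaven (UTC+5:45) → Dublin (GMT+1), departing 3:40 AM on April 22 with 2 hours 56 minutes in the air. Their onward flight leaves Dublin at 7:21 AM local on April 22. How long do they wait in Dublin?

5 hours 30 minutes

Convert departure to UTC: 3:40 AM − 5:45 = 9:55 PM UTC on Apr 21.
Add 2 hours and 56 minutes flight time → 12:51 AM UTC (Apr 22).
Dublin is UTC+1:00, so local arrival = 12:51 AM + 1:00 = 1:51 AM on Apr 22.
Layover = 7:21 AM − 1:51 AM = 5 hours 30 minutes.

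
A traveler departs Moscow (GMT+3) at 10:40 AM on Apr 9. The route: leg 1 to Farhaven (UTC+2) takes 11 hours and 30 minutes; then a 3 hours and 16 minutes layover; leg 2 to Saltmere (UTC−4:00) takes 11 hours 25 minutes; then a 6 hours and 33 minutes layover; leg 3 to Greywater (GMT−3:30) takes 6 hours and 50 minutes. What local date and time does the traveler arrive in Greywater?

Convert departure to UTC: 10:40 AM − 3:00 = 7:40 AM UTC on Apr 9.
Add 11 hours and 30 minutes leg 1 → 7:10 PM UTC.
Add 3 hours 16 minutes layover in Farhaven → 10:26 PM UTC.
Add 11 hours and 25 minutes leg 2 → 9:51 AM UTC (Apr 10).
Add 6 hours and 33 minutes layover in Saltmere → 4:24 PM UTC.
Add 6 hours 50 minutes leg 3 → 11:14 PM UTC.
Greywater is UTC−3:30, so local arrival = 11:14 PM − 3:30 = 7:44 PM on Apr 10.

7:44 PM on April 10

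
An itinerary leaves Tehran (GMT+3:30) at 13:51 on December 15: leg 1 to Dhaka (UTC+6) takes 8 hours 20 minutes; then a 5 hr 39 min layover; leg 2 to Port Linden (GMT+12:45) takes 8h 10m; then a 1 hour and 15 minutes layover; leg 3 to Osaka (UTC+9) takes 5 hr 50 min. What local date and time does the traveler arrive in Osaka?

00:35 on December 17

Convert departure to UTC: 13:51 − 3:30 = 10:21 UTC on Dec 15.
Add 8 hours 20 minutes leg 1 → 18:41 UTC.
Add 5 hours 39 minutes layover in Dhaka → 00:20 UTC (Dec 16).
Add 8 hours and 10 minutes leg 2 → 08:30 UTC.
Add 1 hour 15 minutes layover in Port Linden → 09:45 UTC.
Add 5 hours 50 minutes leg 3 → 15:35 UTC.
Osaka is UTC+9:00, so local arrival = 15:35 + 9:00 = 00:35 on Dec 17.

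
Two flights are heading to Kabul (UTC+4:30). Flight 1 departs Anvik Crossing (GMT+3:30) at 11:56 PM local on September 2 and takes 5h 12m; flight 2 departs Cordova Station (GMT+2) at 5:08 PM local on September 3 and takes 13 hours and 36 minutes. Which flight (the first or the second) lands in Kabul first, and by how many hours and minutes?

Flight 1 in UTC: 11:56 PM − 3:30 = 8:26 PM on Sep 2.
+5 hours and 12 minutes → arrive 1:38 AM UTC on Sep 3.
Flight 2 in UTC: 5:08 PM − 2:00 = 3:08 PM on Sep 3.
+13 hours 36 minutes → arrive 4:44 AM UTC on Sep 4.
Flight 1 lands earlier by 27 hours 6 minutes.

the first, by 27 hours 6 minutes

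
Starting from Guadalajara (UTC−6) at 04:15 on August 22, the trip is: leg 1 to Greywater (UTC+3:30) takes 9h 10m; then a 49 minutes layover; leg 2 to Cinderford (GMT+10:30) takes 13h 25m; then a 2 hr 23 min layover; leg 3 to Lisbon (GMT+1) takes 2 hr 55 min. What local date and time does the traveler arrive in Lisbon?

Convert departure to UTC: 04:15 + 6:00 = 10:15 UTC on Aug 22.
Add 9 hours and 10 minutes leg 1 → 19:25 UTC.
Add 49 minutes layover in Greywater → 20:14 UTC.
Add 13 hours and 25 minutes leg 2 → 09:39 UTC (Aug 23).
Add 2 hours 23 minutes layover in Cinderford → 12:02 UTC.
Add 2 hours and 55 minutes leg 3 → 14:57 UTC.
Lisbon is UTC+1:00, so local arrival = 14:57 + 1:00 = 15:57 on Aug 23.

15:57 on August 23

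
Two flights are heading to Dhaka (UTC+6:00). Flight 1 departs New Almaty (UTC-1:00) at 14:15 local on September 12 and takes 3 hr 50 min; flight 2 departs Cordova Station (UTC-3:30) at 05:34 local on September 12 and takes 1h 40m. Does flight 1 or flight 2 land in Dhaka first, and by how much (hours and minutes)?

the second, by 8 hours 21 minutes

Flight 1 in UTC: 14:15 + 1:00 = 15:15 on Sep 12.
+3 hours 50 minutes → arrive 19:05 UTC on Sep 12.
Flight 2 in UTC: 05:34 + 3:30 = 09:04 on Sep 12.
+1 hour 40 minutes → arrive 10:44 UTC on Sep 12.
Flight 2 lands earlier by 8 hours 21 minutes.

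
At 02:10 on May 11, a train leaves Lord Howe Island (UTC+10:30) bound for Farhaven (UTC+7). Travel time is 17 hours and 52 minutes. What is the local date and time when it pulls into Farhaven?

Convert departure to UTC: 02:10 − 10:30 = 15:40 UTC on May 10.
Add 17 hours and 52 minutes travel time → 09:32 UTC (May 11).
Farhaven is UTC+7:00, so local arrival = 09:32 + 7:00 = 16:32 on May 11.

16:32 on May 11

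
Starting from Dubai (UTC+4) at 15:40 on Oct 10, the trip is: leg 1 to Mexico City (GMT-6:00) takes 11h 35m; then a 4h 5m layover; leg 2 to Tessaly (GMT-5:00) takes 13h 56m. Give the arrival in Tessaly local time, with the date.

Convert departure to UTC: 15:40 − 4:00 = 11:40 UTC on Oct 10.
Add 11 hours 35 minutes leg 1 → 23:15 UTC.
Add 4 hours 5 minutes layover in Mexico City → 03:20 UTC (Oct 11).
Add 13 hours 56 minutes leg 2 → 17:16 UTC.
Tessaly is UTC−5:00, so local arrival = 17:16 − 5:00 = 12:16 on Oct 11.

12:16 on October 11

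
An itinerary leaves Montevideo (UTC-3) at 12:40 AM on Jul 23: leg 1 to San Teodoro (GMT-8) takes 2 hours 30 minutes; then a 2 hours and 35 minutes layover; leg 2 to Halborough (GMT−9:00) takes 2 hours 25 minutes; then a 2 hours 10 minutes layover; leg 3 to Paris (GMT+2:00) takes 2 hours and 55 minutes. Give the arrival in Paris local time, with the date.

6:15 PM on July 23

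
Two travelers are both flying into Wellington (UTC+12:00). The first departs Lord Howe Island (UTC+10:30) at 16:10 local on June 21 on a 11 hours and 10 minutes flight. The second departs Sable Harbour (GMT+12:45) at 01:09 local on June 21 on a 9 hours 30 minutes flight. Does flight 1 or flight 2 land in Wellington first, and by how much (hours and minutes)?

the second, by 18 hours 56 minutes

Flight 1 in UTC: 16:10 − 10:30 = 05:40 on Jun 21.
+11 hours and 10 minutes → arrive 16:50 UTC on Jun 21.
Flight 2 in UTC: 01:09 − 12:45 = 12:24 on Jun 20.
+9 hours and 30 minutes → arrive 21:54 UTC on Jun 20.
Flight 2 lands earlier by 18 hours 56 minutes.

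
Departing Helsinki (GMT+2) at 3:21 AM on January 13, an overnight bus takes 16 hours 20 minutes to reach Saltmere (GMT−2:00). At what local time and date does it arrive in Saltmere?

Convert departure to UTC: 3:21 AM − 2:00 = 1:21 AM UTC on Jan 13.
Add 16 hours and 20 minutes travel time → 5:41 PM UTC.
Saltmere is UTC−2:00, so local arrival = 5:41 PM − 2:00 = 3:41 PM on Jan 13.

3:41 PM on January 13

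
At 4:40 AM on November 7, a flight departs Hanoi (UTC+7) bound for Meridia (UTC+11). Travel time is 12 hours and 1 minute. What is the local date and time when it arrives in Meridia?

Convert departure to UTC: 4:40 AM − 7:00 = 9:40 PM UTC on Nov 6.
Add 12 hours 1 minute travel time → 9:41 AM UTC (Nov 7).
Meridia is UTC+11:00, so local arrival = 9:41 AM + 11:00 = 8:41 PM on Nov 7.

8:41 PM on November 7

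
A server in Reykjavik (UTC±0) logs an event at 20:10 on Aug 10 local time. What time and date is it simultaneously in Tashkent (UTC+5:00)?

Tashkent is 5:00 ahead of Reykjavik.
Shift by the zone difference: 20:10 + 5:00 = 01:10 on Aug 11 in Tashkent.

01:10 on August 11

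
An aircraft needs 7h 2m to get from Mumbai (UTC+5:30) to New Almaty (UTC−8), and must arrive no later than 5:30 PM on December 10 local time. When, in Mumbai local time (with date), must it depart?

Target arrival in UTC: 5:30 PM + 8:00 = 1:30 AM on Dec 11.
Subtract 7 hours and 2 minutes → departure 6:28 PM UTC on Dec 10.
Mumbai is UTC+5:30: 6:28 PM + 5:30 = 11:58 PM on Dec 10.

11:58 PM on December 10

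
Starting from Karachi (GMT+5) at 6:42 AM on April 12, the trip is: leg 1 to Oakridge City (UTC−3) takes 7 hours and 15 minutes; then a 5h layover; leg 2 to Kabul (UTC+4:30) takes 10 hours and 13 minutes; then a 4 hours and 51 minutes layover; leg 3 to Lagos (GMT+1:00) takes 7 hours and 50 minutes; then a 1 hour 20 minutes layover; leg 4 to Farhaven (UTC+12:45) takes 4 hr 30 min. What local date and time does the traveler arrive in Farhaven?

7:26 AM on April 14

Convert departure to UTC: 6:42 AM − 5:00 = 1:42 AM UTC on Apr 12.
Add 7 hours and 15 minutes leg 1 → 8:57 AM UTC.
Add 5 hours layover in Oakridge City → 1:57 PM UTC.
Add 10 hours 13 minutes leg 2 → 12:10 AM UTC (Apr 13).
Add 4 hours and 51 minutes layover in Kabul → 5:01 AM UTC.
Add 7 hours and 50 minutes leg 3 → 12:51 PM UTC.
Add 1 hour 20 minutes layover in Lagos → 2:11 PM UTC.
Add 4 hours and 30 minutes leg 4 → 6:41 PM UTC.
Farhaven is UTC+12:45, so local arrival = 6:41 PM + 12:45 = 7:26 AM on Apr 14.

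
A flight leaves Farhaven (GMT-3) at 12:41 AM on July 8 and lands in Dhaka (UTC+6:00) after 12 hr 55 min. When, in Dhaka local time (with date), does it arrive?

10:36 PM on Jul 8

Convert departure to UTC: 12:41 AM + 3:00 = 3:41 AM UTC on Jul 8.
Add 12 hours 55 minutes travel time → 4:36 PM UTC.
Dhaka is UTC+6:00, so local arrival = 4:36 PM + 6:00 = 10:36 PM on Jul 8.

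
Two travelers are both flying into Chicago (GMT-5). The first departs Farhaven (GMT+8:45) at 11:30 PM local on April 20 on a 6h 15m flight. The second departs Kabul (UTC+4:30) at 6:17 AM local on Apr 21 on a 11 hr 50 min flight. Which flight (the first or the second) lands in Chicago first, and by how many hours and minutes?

Flight 1 in UTC: 11:30 PM − 8:45 = 2:45 PM on Apr 20.
+6 hours and 15 minutes → arrive 9:00 PM UTC on Apr 20.
Flight 2 in UTC: 6:17 AM − 4:30 = 1:47 AM on Apr 21.
+11 hours and 50 minutes → arrive 1:37 PM UTC on Apr 21.
Flight 1 lands earlier by 16 hours 37 minutes.

the first, by 16 hours 37 minutes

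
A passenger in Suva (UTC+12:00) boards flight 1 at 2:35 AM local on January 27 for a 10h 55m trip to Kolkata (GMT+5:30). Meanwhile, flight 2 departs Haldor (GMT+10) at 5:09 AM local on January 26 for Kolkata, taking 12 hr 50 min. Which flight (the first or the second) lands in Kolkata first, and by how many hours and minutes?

the second, by 17 hours 31 minutes

Flight 1 in UTC: 2:35 AM − 12:00 = 2:35 PM on Jan 26.
+10 hours and 55 minutes → arrive 1:30 AM UTC on Jan 27.
Flight 2 in UTC: 5:09 AM − 10:00 = 7:09 PM on Jan 25.
+12 hours 50 minutes → arrive 7:59 AM UTC on Jan 26.
Flight 2 lands earlier by 17 hours 31 minutes.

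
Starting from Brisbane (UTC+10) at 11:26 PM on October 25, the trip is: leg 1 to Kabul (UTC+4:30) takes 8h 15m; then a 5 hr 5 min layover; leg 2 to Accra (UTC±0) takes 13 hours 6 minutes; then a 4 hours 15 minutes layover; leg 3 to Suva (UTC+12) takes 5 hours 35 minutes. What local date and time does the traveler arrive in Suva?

Convert departure to UTC: 11:26 PM − 10:00 = 1:26 PM UTC on Oct 25.
Add 8 hours 15 minutes leg 1 → 9:41 PM UTC.
Add 5 hours 5 minutes layover in Kabul → 2:46 AM UTC (Oct 26).
Add 13 hours and 6 minutes leg 2 → 3:52 PM UTC.
Add 4 hours 15 minutes layover in Accra → 8:07 PM UTC.
Add 5 hours 35 minutes leg 3 → 1:42 AM UTC (Oct 27).
Suva is UTC+12:00, so local arrival = 1:42 AM + 12:00 = 1:42 PM on Oct 27.

1:42 PM on Oct 27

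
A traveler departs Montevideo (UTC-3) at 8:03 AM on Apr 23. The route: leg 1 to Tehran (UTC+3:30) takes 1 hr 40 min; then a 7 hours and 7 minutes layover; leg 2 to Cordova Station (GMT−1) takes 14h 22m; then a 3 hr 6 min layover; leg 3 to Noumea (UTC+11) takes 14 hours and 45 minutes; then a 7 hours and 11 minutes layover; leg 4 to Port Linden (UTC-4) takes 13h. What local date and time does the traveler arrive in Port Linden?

8:14 PM on Apr 25

Convert departure to UTC: 8:03 AM + 3:00 = 11:03 AM UTC on Apr 23.
Add 1 hour and 40 minutes leg 1 → 12:43 PM UTC.
Add 7 hours and 7 minutes layover in Tehran → 7:50 PM UTC.
Add 14 hours and 22 minutes leg 2 → 10:12 AM UTC (Apr 24).
Add 3 hours 6 minutes layover in Cordova Station → 1:18 PM UTC.
Add 14 hours 45 minutes leg 3 → 4:03 AM UTC (Apr 25).
Add 7 hours and 11 minutes layover in Noumea → 11:14 AM UTC.
Add 13 hours leg 4 → 12:14 AM UTC (Apr 26).
Port Linden is UTC−4:00, so local arrival = 12:14 AM − 4:00 = 8:14 PM on Apr 25.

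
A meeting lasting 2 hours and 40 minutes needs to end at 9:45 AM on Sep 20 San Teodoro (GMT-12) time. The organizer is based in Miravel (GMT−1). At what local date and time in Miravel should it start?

Target end time in UTC: 9:45 AM + 12:00 = 9:45 PM on Sep 20.
Subtract 2 hours 40 minutes → start 7:05 PM UTC on Sep 20.
Miravel is UTC−1:00: 7:05 PM − 1:00 = 6:05 PM on Sep 20.

6:05 PM on September 20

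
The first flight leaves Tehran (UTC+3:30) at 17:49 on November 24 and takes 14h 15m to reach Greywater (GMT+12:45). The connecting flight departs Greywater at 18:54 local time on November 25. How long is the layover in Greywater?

Convert departure to UTC: 17:49 − 3:30 = 14:19 UTC on Nov 24.
Add 14 hours 15 minutes flight time → 04:34 UTC (Nov 25).
Greywater is UTC+12:45, so local arrival = 04:34 + 12:45 = 17:19 on Nov 25.
Layover = 18:54 − 17:19 = 1 hour 35 minutes.

1 hour 35 minutes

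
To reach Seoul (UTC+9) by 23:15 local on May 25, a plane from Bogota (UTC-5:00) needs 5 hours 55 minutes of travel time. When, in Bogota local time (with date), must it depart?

03:20 on May 25

Target arrival in UTC: 23:15 − 9:00 = 14:15 on May 25.
Subtract 5 hours 55 minutes → departure 08:20 UTC on May 25.
Bogota is UTC−5:00: 08:20 − 5:00 = 03:20 on May 25.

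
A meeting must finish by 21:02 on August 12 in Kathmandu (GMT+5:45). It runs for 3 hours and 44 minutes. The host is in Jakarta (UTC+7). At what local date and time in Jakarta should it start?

18:33 on Aug 12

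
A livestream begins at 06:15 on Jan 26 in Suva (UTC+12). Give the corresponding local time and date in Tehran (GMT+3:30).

21:45 on January 25

In UTC: 06:15 − 12:00 = 18:15 on Jan 25.
Tehran is UTC+3:30: 18:15 + 3:30 = 21:45 on Jan 25.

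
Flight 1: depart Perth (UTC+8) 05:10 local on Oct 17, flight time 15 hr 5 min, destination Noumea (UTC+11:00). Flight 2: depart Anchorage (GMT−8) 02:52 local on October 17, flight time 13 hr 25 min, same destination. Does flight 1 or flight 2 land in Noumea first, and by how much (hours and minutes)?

the first, by 12 hours 2 minutes

Flight 1 in UTC: 05:10 − 8:00 = 21:10 on Oct 16.
+15 hours 5 minutes → arrive 12:15 UTC on Oct 17.
Flight 2 in UTC: 02:52 + 8:00 = 10:52 on Oct 17.
+13 hours and 25 minutes → arrive 00:17 UTC on Oct 18.
Flight 1 lands earlier by 12 hours 2 minutes.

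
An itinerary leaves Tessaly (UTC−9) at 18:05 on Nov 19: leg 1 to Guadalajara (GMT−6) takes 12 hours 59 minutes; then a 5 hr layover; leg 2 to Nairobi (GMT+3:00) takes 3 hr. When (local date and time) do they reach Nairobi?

Convert departure to UTC: 18:05 + 9:00 = 03:05 UTC on Nov 20.
Add 12 hours 59 minutes leg 1 → 16:04 UTC.
Add 5 hours layover in Guadalajara → 21:04 UTC.
Add 3 hours leg 2 → 00:04 UTC (Nov 21).
Nairobi is UTC+3:00, so local arrival = 00:04 + 3:00 = 03:04 on Nov 21.

03:04 on November 21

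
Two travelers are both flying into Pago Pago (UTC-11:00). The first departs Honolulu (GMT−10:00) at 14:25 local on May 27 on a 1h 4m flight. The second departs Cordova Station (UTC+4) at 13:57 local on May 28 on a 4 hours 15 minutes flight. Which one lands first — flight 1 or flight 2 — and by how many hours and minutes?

Flight 1 in UTC: 14:25 + 10:00 = 00:25 on May 28.
+1 hour 4 minutes → arrive 01:29 UTC on May 28.
Flight 2 in UTC: 13:57 − 4:00 = 09:57 on May 28.
+4 hours 15 minutes → arrive 14:12 UTC on May 28.
Flight 1 lands earlier by 12 hours 43 minutes.

the first, by 12 hours 43 minutes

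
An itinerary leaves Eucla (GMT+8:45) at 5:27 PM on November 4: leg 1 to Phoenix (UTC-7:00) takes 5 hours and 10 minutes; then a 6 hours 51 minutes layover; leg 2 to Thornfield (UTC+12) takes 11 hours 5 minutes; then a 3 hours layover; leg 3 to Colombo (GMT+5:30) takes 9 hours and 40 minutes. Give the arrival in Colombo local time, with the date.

Convert departure to UTC: 5:27 PM − 8:45 = 8:42 AM UTC on Nov 4.
Add 5 hours 10 minutes leg 1 → 1:52 PM UTC.
Add 6 hours 51 minutes layover in Phoenix → 8:43 PM UTC.
Add 11 hours and 5 minutes leg 2 → 7:48 AM UTC (Nov 5).
Add 3 hours layover in Thornfield → 10:48 AM UTC.
Add 9 hours 40 minutes leg 3 → 8:28 PM UTC.
Colombo is UTC+5:30, so local arrival = 8:28 PM + 5:30 = 1:58 AM on Nov 6.

1:58 AM on November 6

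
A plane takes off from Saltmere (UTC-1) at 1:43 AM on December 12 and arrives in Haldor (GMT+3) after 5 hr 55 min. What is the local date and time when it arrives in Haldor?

Convert departure to UTC: 1:43 AM + 1:00 = 2:43 AM UTC on Dec 12.
Add 5 hours 55 minutes travel time → 8:38 AM UTC.
Haldor is UTC+3:00, so local arrival = 8:38 AM + 3:00 = 11:38 AM on Dec 12.

11:38 AM on December 12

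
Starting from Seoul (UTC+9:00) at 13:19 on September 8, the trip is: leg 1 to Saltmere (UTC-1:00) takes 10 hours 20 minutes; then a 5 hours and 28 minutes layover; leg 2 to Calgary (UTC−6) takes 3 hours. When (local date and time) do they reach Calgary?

17:07 on September 8

Convert departure to UTC: 13:19 − 9:00 = 04:19 UTC on Sep 8.
Add 10 hours and 20 minutes leg 1 → 14:39 UTC.
Add 5 hours and 28 minutes layover in Saltmere → 20:07 UTC.
Add 3 hours leg 2 → 23:07 UTC.
Calgary is UTC−6:00, so local arrival = 23:07 − 6:00 = 17:07 on Sep 8.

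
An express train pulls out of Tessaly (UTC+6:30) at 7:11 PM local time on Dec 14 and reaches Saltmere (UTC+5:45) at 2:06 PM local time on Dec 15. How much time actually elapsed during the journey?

Departure in UTC: 7:11 PM − 6:30 = 12:41 PM on Dec 14.
Arrival in UTC: 2:06 PM − 5:45 = 8:21 AM on Dec 15.
Elapsed = 8:21 AM − 12:41 PM (+1 day) = 19 hours 40 minutes.

19 hours 40 minutes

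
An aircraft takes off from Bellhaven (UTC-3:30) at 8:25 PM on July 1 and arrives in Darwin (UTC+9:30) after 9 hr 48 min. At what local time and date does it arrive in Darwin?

Convert departure to UTC: 8:25 PM + 3:30 = 11:55 PM UTC on Jul 1.
Add 9 hours and 48 minutes travel time → 9:43 AM UTC (Jul 2).
Darwin is UTC+9:30, so local arrival = 9:43 AM + 9:30 = 7:13 PM on Jul 2.

7:13 PM on Jul 2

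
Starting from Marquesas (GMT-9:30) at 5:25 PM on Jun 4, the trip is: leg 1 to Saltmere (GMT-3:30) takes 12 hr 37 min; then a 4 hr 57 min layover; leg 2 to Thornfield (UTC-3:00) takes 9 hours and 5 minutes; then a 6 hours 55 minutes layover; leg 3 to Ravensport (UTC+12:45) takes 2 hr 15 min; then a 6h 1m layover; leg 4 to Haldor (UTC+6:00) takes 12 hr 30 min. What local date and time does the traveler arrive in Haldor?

3:15 PM on Jun 7

Convert departure to UTC: 5:25 PM + 9:30 = 2:55 AM UTC on Jun 5.
Add 12 hours 37 minutes leg 1 → 3:32 PM UTC.
Add 4 hours 57 minutes layover in Saltmere → 8:29 PM UTC.
Add 9 hours and 5 minutes leg 2 → 5:34 AM UTC (Jun 6).
Add 6 hours 55 minutes layover in Thornfield → 12:29 PM UTC.
Add 2 hours and 15 minutes leg 3 → 2:44 PM UTC.
Add 6 hours and 1 minute layover in Ravensport → 8:45 PM UTC.
Add 12 hours 30 minutes leg 4 → 9:15 AM UTC (Jun 7).
Haldor is UTC+6:00, so local arrival = 9:15 AM + 6:00 = 3:15 PM on Jun 7.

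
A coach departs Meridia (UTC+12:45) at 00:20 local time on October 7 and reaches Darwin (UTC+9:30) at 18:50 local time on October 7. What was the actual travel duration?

Departure in UTC: 00:20 − 12:45 = 11:35 on Oct 6.
Arrival in UTC: 18:50 − 9:30 = 09:20 on Oct 7.
Elapsed = 09:20 − 11:35 (+1 day) = 21 hours 45 minutes.

21 hours 45 minutes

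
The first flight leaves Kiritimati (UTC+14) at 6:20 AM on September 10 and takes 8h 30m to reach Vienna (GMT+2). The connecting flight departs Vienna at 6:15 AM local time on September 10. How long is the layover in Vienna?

Convert departure to UTC: 6:20 AM − 14:00 = 4:20 PM UTC on Sep 9.
Add 8 hours and 30 minutes flight time → 12:50 AM UTC (Sep 10).
Vienna is UTC+2:00, so local arrival = 12:50 AM + 2:00 = 2:50 AM on Sep 10.
Layover = 6:15 AM − 2:50 AM = 3 hours 25 minutes.

3 hours 25 minutes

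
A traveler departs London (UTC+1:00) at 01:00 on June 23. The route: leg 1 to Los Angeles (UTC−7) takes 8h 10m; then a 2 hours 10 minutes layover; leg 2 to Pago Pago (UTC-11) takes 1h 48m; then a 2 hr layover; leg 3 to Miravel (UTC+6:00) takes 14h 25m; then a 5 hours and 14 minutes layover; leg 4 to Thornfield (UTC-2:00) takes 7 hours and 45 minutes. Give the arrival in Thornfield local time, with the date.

Convert departure to UTC: 01:00 − 1:00 = 00:00 UTC on Jun 23.
Add 8 hours and 10 minutes leg 1 → 08:10 UTC.
Add 2 hours and 10 minutes layover in Los Angeles → 10:20 UTC.
Add 1 hour 48 minutes leg 2 → 12:08 UTC.
Add 2 hours layover in Pago Pago → 14:08 UTC.
Add 14 hours and 25 minutes leg 3 → 04:33 UTC (Jun 24).
Add 5 hours and 14 minutes layover in Miravel → 09:47 UTC.
Add 7 hours and 45 minutes leg 4 → 17:32 UTC.
Thornfield is UTC−2:00, so local arrival = 17:32 − 2:00 = 15:32 on Jun 24.

15:32 on June 24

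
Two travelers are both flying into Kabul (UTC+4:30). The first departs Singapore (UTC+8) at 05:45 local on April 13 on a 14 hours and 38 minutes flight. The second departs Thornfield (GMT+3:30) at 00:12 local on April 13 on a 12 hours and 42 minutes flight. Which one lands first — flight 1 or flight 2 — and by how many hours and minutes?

the second, by 2 hours 59 minutes

Flight 1 in UTC: 05:45 − 8:00 = 21:45 on Apr 12.
+14 hours and 38 minutes → arrive 12:23 UTC on Apr 13.
Flight 2 in UTC: 00:12 − 3:30 = 20:42 on Apr 12.
+12 hours 42 minutes → arrive 09:24 UTC on Apr 13.
Flight 2 lands earlier by 2 hours 59 minutes.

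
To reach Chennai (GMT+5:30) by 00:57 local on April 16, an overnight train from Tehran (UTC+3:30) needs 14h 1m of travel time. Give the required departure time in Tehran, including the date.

08:56 on April 15

Target arrival in UTC: 00:57 − 5:30 = 19:27 on Apr 15.
Subtract 14 hours and 1 minute → departure 05:26 UTC on Apr 15.
Tehran is UTC+3:30: 05:26 + 3:30 = 08:56 on Apr 15.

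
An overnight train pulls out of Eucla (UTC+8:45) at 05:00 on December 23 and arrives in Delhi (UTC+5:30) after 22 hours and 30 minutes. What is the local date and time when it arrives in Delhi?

Convert departure to UTC: 05:00 − 8:45 = 20:15 UTC on Dec 22.
Add 22 hours 30 minutes travel time → 18:45 UTC (Dec 23).
Delhi is UTC+5:30, so local arrival = 18:45 + 5:30 = 00:15 on Dec 24.

00:15 on December 24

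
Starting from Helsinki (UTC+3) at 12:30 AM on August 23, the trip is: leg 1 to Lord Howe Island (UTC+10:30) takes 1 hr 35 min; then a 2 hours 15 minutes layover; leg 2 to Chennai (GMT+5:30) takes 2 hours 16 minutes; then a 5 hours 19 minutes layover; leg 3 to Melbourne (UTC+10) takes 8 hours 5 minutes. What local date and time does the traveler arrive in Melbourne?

Convert departure to UTC: 12:30 AM − 3:00 = 9:30 PM UTC on Aug 22.
Add 1 hour 35 minutes leg 1 → 11:05 PM UTC.
Add 2 hours 15 minutes layover in Lord Howe Island → 1:20 AM UTC (Aug 23).
Add 2 hours and 16 minutes leg 2 → 3:36 AM UTC.
Add 5 hours and 19 minutes layover in Chennai → 8:55 AM UTC.
Add 8 hours and 5 minutes leg 3 → 5:00 PM UTC.
Melbourne is UTC+10:00, so local arrival = 5:00 PM + 10:00 = 3:00 AM on Aug 24.

3:00 AM on August 24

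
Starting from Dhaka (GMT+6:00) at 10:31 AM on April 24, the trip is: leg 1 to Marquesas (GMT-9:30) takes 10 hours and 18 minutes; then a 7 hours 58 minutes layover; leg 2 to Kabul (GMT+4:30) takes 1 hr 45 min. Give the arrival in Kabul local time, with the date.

Convert departure to UTC: 10:31 AM − 6:00 = 4:31 AM UTC on Apr 24.
Add 10 hours 18 minutes leg 1 → 2:49 PM UTC.
Add 7 hours 58 minutes layover in Marquesas → 10:47 PM UTC.
Add 1 hour and 45 minutes leg 2 → 12:32 AM UTC (Apr 25).
Kabul is UTC+4:30, so local arrival = 12:32 AM + 4:30 = 5:02 AM on Apr 25.

5:02 AM on April 25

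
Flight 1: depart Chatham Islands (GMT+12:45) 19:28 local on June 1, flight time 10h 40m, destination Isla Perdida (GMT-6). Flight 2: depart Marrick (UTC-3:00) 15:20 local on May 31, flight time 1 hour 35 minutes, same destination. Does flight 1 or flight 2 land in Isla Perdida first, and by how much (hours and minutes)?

Flight 1 in UTC: 19:28 − 12:45 = 06:43 on Jun 1.
+10 hours and 40 minutes → arrive 17:23 UTC on Jun 1.
Flight 2 in UTC: 15:20 + 3:00 = 18:20 on May 31.
+1 hour 35 minutes → arrive 19:55 UTC on May 31.
Flight 2 lands earlier by 21 hours 28 minutes.

the second, by 21 hours 28 minutes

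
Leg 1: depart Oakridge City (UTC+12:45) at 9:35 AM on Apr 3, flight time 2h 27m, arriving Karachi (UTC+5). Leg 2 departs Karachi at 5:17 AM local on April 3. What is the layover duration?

Convert departure to UTC: 9:35 AM − 12:45 = 8:50 PM UTC on Apr 2.
Add 2 hours 27 minutes flight time → 11:17 PM UTC.
Karachi is UTC+5:00, so local arrival = 11:17 PM + 5:00 = 4:17 AM on Apr 3.
Layover = 5:17 AM − 4:17 AM = 1 hour.

1 hour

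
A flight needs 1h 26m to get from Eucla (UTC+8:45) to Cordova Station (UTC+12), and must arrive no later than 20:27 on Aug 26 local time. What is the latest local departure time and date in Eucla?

Target arrival in UTC: 20:27 − 12:00 = 08:27 on Aug 26.
Subtract 1 hour and 26 minutes → departure 07:01 UTC on Aug 26.
Eucla is UTC+8:45: 07:01 + 8:45 = 15:46 on Aug 26.

15:46 on August 26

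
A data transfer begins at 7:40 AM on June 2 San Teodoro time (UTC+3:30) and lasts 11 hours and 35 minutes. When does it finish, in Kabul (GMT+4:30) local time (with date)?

Convert start to UTC: 7:40 AM − 3:30 = 4:10 AM UTC on Jun 2.
Add 11 hours and 35 minutes duration → 3:45 PM UTC.
Kabul is UTC+4:30, so local end time = 3:45 PM + 4:30 = 8:15 PM on Jun 2.

8:15 PM on June 2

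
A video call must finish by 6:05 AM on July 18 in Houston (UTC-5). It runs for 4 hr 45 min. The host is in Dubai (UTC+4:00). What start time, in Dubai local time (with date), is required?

10:20 AM on July 18

Target end time in UTC: 6:05 AM + 5:00 = 11:05 AM on Jul 18.
Subtract 4 hours 45 minutes → start 6:20 AM UTC on Jul 18.
Dubai is UTC+4:00: 6:20 AM + 4:00 = 10:20 AM on Jul 18.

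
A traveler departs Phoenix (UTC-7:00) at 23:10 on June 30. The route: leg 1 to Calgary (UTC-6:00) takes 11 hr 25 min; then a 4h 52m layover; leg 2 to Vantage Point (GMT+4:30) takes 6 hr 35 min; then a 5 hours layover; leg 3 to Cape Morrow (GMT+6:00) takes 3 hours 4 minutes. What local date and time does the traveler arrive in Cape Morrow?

Convert departure to UTC: 23:10 + 7:00 = 06:10 UTC on Jul 1.
Add 11 hours 25 minutes leg 1 → 17:35 UTC.
Add 4 hours 52 minutes layover in Calgary → 22:27 UTC.
Add 6 hours 35 minutes leg 2 → 05:02 UTC (Jul 2).
Add 5 hours layover in Vantage Point → 10:02 UTC.
Add 3 hours 4 minutes leg 3 → 13:06 UTC.
Cape Morrow is UTC+6:00, so local arrival = 13:06 + 6:00 = 19:06 on Jul 2.

19:06 on Jul 2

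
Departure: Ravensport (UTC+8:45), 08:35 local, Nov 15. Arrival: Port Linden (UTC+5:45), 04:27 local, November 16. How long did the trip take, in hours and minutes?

Departure in UTC: 08:35 − 8:45 = 23:50 on Nov 14.
Arrival in UTC: 04:27 − 5:45 = 22:42 on Nov 15.
Elapsed = 22:42 − 23:50 (+1 day) = 22 hours 52 minutes.

22 hours 52 minutes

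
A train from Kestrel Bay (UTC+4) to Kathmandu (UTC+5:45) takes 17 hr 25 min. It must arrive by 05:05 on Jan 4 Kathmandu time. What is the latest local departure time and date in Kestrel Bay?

09:55 on January 3

Target arrival in UTC: 05:05 − 5:45 = 23:20 on Jan 3.
Subtract 17 hours 25 minutes → departure 05:55 UTC on Jan 3.
Kestrel Bay is UTC+4:00: 05:55 + 4:00 = 09:55 on Jan 3.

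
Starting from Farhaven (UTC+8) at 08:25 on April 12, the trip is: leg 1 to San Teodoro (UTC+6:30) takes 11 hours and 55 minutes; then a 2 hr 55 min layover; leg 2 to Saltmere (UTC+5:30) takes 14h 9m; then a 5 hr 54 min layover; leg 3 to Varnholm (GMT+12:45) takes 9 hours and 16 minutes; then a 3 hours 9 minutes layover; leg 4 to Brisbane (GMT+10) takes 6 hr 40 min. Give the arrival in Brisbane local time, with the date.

Convert departure to UTC: 08:25 − 8:00 = 00:25 UTC on Apr 12.
Add 11 hours 55 minutes leg 1 → 12:20 UTC.
Add 2 hours and 55 minutes layover in San Teodoro → 15:15 UTC.
Add 14 hours 9 minutes leg 2 → 05:24 UTC (Apr 13).
Add 5 hours and 54 minutes layover in Saltmere → 11:18 UTC.
Add 9 hours and 16 minutes leg 3 → 20:34 UTC.
Add 3 hours and 9 minutes layover in Varnholm → 23:43 UTC.
Add 6 hours 40 minutes leg 4 → 06:23 UTC (Apr 14).
Brisbane is UTC+10:00, so local arrival = 06:23 + 10:00 = 16:23 on Apr 14.

16:23 on Apr 14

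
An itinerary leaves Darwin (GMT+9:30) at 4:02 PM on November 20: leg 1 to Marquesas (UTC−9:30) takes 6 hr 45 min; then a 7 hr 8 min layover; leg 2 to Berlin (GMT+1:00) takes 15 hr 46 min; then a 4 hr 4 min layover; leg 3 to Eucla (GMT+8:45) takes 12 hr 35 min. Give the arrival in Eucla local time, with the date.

Convert departure to UTC: 4:02 PM − 9:30 = 6:32 AM UTC on Nov 20.
Add 6 hours 45 minutes leg 1 → 1:17 PM UTC.
Add 7 hours 8 minutes layover in Marquesas → 8:25 PM UTC.
Add 15 hours and 46 minutes leg 2 → 12:11 PM UTC (Nov 21).
Add 4 hours and 4 minutes layover in Berlin → 4:15 PM UTC.
Add 12 hours and 35 minutes leg 3 → 4:50 AM UTC (Nov 22).
Eucla is UTC+8:45, so local arrival = 4:50 AM + 8:45 = 1:35 PM on Nov 22.

1:35 PM on November 22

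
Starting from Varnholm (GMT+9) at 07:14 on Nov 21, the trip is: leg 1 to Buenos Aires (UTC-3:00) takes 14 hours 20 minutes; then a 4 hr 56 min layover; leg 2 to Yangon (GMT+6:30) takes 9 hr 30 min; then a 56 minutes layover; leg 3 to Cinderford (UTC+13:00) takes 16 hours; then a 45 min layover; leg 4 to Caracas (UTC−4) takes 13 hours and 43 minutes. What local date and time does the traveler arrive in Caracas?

06:24 on November 23

Convert departure to UTC: 07:14 − 9:00 = 22:14 UTC on Nov 20.
Add 14 hours 20 minutes leg 1 → 12:34 UTC (Nov 21).
Add 4 hours and 56 minutes layover in Buenos Aires → 17:30 UTC.
Add 9 hours and 30 minutes leg 2 → 03:00 UTC (Nov 22).
Add 56 minutes layover in Yangon → 03:56 UTC.
Add 16 hours leg 3 → 19:56 UTC.
Add 45 minutes layover in Cinderford → 20:41 UTC.
Add 13 hours and 43 minutes leg 4 → 10:24 UTC (Nov 23).
Caracas is UTC−4:00, so local arrival = 10:24 − 4:00 = 06:24 on Nov 23.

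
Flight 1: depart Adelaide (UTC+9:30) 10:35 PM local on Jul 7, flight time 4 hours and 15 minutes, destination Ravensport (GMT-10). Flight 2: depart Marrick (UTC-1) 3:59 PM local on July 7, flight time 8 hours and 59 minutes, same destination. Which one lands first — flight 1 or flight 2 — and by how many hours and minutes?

the first, by 8 hours 38 minutes

Flight 1 in UTC: 10:35 PM − 9:30 = 1:05 PM on Jul 7.
+4 hours 15 minutes → arrive 5:20 PM UTC on Jul 7.
Flight 2 in UTC: 3:59 PM + 1:00 = 4:59 PM on Jul 7.
+8 hours 59 minutes → arrive 1:58 AM UTC on Jul 8.
Flight 1 lands earlier by 8 hours 38 minutes.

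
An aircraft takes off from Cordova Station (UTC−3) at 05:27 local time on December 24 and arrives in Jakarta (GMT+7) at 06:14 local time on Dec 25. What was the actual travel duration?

14 hours 47 minutes

Departure in UTC: 05:27 + 3:00 = 08:27 on Dec 24.
Arrival in UTC: 06:14 − 7:00 = 23:14 on Dec 24.
Elapsed = 23:14 − 08:27 = 14 hours 47 minutes.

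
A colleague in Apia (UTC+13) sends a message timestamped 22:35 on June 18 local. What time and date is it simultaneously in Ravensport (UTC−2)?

07:35 on June 18

In UTC: 22:35 − 13:00 = 09:35 on Jun 18.
Ravensport is UTC−2:00: 09:35 − 2:00 = 07:35 on Jun 18.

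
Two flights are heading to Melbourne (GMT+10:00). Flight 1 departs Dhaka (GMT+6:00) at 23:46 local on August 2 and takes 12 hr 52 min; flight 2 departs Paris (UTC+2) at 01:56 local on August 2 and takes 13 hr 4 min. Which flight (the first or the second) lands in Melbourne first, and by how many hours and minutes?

Flight 1 in UTC: 23:46 − 6:00 = 17:46 on Aug 2.
+12 hours and 52 minutes → arrive 06:38 UTC on Aug 3.
Flight 2 in UTC: 01:56 − 2:00 = 23:56 on Aug 1.
+13 hours and 4 minutes → arrive 13:00 UTC on Aug 2.
Flight 2 lands earlier by 17 hours 38 minutes.

the second, by 17 hours 38 minutes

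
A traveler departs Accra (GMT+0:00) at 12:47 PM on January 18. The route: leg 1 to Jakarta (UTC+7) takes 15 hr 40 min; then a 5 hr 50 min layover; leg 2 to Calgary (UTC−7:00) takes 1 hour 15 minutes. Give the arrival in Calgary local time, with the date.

Accra is at UTC+0, so departure is already 12:47 PM UTC on Jan 18.
Add 15 hours and 40 minutes leg 1 → 4:27 AM UTC (Jan 19).
Add 5 hours 50 minutes layover in Jakarta → 10:17 AM UTC.
Add 1 hour 15 minutes leg 2 → 11:32 AM UTC.
Calgary is UTC−7:00, so local arrival = 11:32 AM − 7:00 = 4:32 AM on Jan 19.

4:32 AM on January 19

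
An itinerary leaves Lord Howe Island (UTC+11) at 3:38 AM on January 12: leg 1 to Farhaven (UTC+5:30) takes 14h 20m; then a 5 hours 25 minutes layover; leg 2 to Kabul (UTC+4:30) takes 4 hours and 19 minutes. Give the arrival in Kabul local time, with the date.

Convert departure to UTC: 3:38 AM − 11:00 = 4:38 PM UTC on Jan 11.
Add 14 hours 20 minutes leg 1 → 6:58 AM UTC (Jan 12).
Add 5 hours and 25 minutes layover in Farhaven → 12:23 PM UTC.
Add 4 hours 19 minutes leg 2 → 4:42 PM UTC.
Kabul is UTC+4:30, so local arrival = 4:42 PM + 4:30 = 9:12 PM on Jan 12.

9:12 PM on January 12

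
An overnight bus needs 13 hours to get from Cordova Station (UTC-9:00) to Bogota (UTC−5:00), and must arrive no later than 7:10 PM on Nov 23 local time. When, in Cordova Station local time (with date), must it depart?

Target arrival in UTC: 7:10 PM + 5:00 = 12:10 AM on Nov 24.
Subtract 13 hours → departure 11:10 AM UTC on Nov 23.
Cordova Station is UTC−9:00: 11:10 AM − 9:00 = 2:10 AM on Nov 23.

2:10 AM on Nov 23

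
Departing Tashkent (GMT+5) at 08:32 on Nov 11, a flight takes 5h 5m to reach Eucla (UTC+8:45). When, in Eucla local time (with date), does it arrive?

Convert departure to UTC: 08:32 − 5:00 = 03:32 UTC on Nov 11.
Add 5 hours 5 minutes travel time → 08:37 UTC.
Eucla is UTC+8:45, so local arrival = 08:37 + 8:45 = 17:22 on Nov 11.

17:22 on November 11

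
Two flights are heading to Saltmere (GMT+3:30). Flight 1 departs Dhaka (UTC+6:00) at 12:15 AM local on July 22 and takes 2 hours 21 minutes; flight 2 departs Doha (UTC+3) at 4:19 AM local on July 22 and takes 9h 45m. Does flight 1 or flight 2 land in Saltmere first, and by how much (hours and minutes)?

the first, by 14 hours 28 minutes

Flight 1 in UTC: 12:15 AM − 6:00 = 6:15 PM on Jul 21.
+2 hours and 21 minutes → arrive 8:36 PM UTC on Jul 21.
Flight 2 in UTC: 4:19 AM − 3:00 = 1:19 AM on Jul 22.
+9 hours 45 minutes → arrive 11:04 AM UTC on Jul 22.
Flight 1 lands earlier by 14 hours 28 minutes.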